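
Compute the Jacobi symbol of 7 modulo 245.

(7/245)
  = (245/7)    [QR: 245 ≡ 1 mod 4, sign kept]
  = (0/7)    [245 ≡ 0 mod 7]
  = 0    [numerator 0, gcd > 1]

0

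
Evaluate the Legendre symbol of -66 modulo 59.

-1

(-66 / 59)
  = -(66 / 59)    [59 ≡ 3 mod 4 ⇒ (-1 / 59) = -1]
  = -(7 / 59)    [66 ≡ 7 mod 59]
  = (59 / 7)    [QR: both ≡ 3 mod 4, sign flips]
  = (3 / 7)    [59 ≡ 3 mod 7]
  = -(7 / 3)    [QR: both ≡ 3 mod 4, sign flips]
  = -(1 / 3)    [7 ≡ 1 mod 3]
  = -1    [(1 / 3) = 1]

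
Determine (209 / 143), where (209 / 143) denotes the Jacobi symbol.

0

(209 / 143)
  = (66 / 143)    [209 ≡ 66 mod 143]
  = (33 / 143)    [143 ≡ 7 mod 8 ⇒ (2 / 143) = +1]
  = (143 / 33)    [QR: 33 ≡ 1 mod 4, sign kept]
  = (11 / 33)    [143 ≡ 11 mod 33]
  = (33 / 11)    [QR: 33 ≡ 1 mod 4, sign kept]
  = (0 / 11)    [33 ≡ 0 mod 11]
  = 0    [numerator 0, gcd > 1]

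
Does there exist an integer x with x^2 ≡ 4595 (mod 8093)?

no

(4595/8093)
  = (8093/4595)    [QR: 8093 ≡ 1 mod 4, sign kept]
  = (3498/4595)    [8093 ≡ 3498 mod 4595]
  = -(1749/4595)    [4595 ≡ 3 mod 8 ⇒ (2/4595) = -1]
  = -(4595/1749)    [QR: 1749 ≡ 1 mod 4, sign kept]
  = -(1097/1749)    [4595 ≡ 1097 mod 1749]
  = -(1749/1097)    [QR: 1097 ≡ 1 mod 4, sign kept]
  = -(652/1097)    [1749 ≡ 652 mod 1097]
  = -(163/1097)    [1097 ≡ 1 mod 8 ⇒ (2/1097)^2 = +1]
  = -(1097/163)    [QR: 1097 ≡ 1 mod 4, sign kept]
  = -(119/163)    [1097 ≡ 119 mod 163]
  = (163/119)    [QR: both ≡ 3 mod 4, sign flips]
  = (44/119)    [163 ≡ 44 mod 119]
  = (11/119)    [119 ≡ 7 mod 8 ⇒ (2/119)^2 = +1]
  = -(119/11)    [QR: both ≡ 3 mod 4, sign flips]
  = -(9/11)    [119 ≡ 9 mod 11]
  = -(11/9)    [QR: 9 ≡ 1 mod 4, sign kept]
  = -(2/9)    [11 ≡ 2 mod 9]
  = -(1/9)    [9 ≡ 1 mod 8 ⇒ (2/9) = +1]
  = -1    [(1/9) = 1]
The Legendre symbol is -1, so x^2 ≡ 4595 (mod 8093) has no solution.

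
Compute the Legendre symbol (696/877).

Factor out 2: 696 = 2^3·87. Since 877 ≡ 5 (mod 8), (2/877) = -1, and (2/877)^3 = -1. Now have -(87/877).
877 ≡ 1 (mod 4), so quadratic reciprocity gives (87/877) = (877/87). Reduce: 877 ≡ 7 (mod 87). Now have -(7/87).
Both 7 ≡ 3 and 87 ≡ 3 (mod 4), so reciprocity gives (7/87) = -(87/7). Reduce: 87 ≡ 3 (mod 7). Now have (3/7).
Both 3 ≡ 3 and 7 ≡ 3 (mod 4), so reciprocity gives (3/7) = -(7/3). Reduce: 7 ≡ 1 (mod 3). Now have -(1/3).
(1/3) = 1. Collecting the sign factors: -1.

-1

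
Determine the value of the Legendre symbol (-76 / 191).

1

Reduce the numerator: -76 ≡ 115 (mod 191), so (-76 / 191) = (115 / 191).
Both 115 ≡ 3 and 191 ≡ 3 (mod 4), so reciprocity gives (115 / 191) = -(191 / 115). Reduce: 191 ≡ 76 (mod 115). Now have -(76 / 115).
Factor out 2: 76 = 2^2·19. Since 115 ≡ 3 (mod 8), (2 / 115) = -1, and (2 / 115)^2 = +1. Now have -(19 / 115).
Both 19 ≡ 3 and 115 ≡ 3 (mod 4), so reciprocity gives (19 / 115) = -(115 / 19). Reduce: 115 ≡ 1 (mod 19). Now have (1 / 19).
(1 / 19) = 1. Collecting the sign factors: 1.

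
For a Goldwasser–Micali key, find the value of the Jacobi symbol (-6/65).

Pull out -1: (-6/65) = (-1/65)·(6/65). Since 65 ≡ 1 (mod 4), (-1/65) = +1. Now have (6/65).
Factor out 2: 6 = 2·3. Since 65 ≡ 1 (mod 8), (2/65) = +1. Now have (3/65).
65 ≡ 1 (mod 4), so quadratic reciprocity gives (3/65) = (65/3). Reduce: 65 ≡ 2 (mod 3). Now have (2/3).
Factor out 2: 2 = 2. Since 3 ≡ 3 (mod 8), (2/3) = -1. Now have -(1/3).
(1/3) = 1. Collecting the sign factors: -1.

-1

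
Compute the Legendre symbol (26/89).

-1

Factor out 2: 26 = 2·13. Since 89 ≡ 1 (mod 8), (2/89) = +1. Now have (13/89).
13 ≡ 1 (mod 4), so quadratic reciprocity gives (13/89) = (89/13). Reduce: 89 ≡ 11 (mod 13). Now have (11/13).
13 ≡ 1 (mod 4), so quadratic reciprocity gives (11/13) = (13/11). Reduce: 13 ≡ 2 (mod 11). Now have (2/11).
Factor out 2: 2 = 2. Since 11 ≡ 3 (mod 8), (2/11) = -1. Now have -(1/11).
(1/11) = 1. Collecting the sign factors: -1.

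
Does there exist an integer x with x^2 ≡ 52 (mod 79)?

(52|79)
  = (13|79)    [79 ≡ 7 mod 8 ⇒ (2|79)^2 = +1]
  = (79|13)    [QR: 13 ≡ 1 mod 4, sign kept]
  = (1|13)    [79 ≡ 1 mod 13]
  = 1    [(1|13) = 1]
(52|79) = 1, and 79 is prime, so 52 is a quadratic residue mod 79.

yes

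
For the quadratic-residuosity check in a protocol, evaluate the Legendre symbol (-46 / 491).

-1

(-46 / 491)
  = -(46 / 491)    [491 ≡ 3 mod 4 ⇒ (-1 / 491) = -1]
  = (23 / 491)    [491 ≡ 3 mod 8 ⇒ (2 / 491) = -1]
  = -(491 / 23)    [QR: both ≡ 3 mod 4, sign flips]
  = -(8 / 23)    [491 ≡ 8 mod 23]
  = -(1 / 23)    [23 ≡ 7 mod 8 ⇒ (2 / 23)^3 = +1]
  = -1    [(1 / 23) = 1]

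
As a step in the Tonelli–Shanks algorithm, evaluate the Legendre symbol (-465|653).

1

(-465|653)
  = (188|653)    [-465 ≡ 188 mod 653]
  = (47|653)    [653 ≡ 5 mod 8 ⇒ (2|653)^2 = +1]
  = (653|47)    [QR: 653 ≡ 1 mod 4, sign kept]
  = (42|47)    [653 ≡ 42 mod 47]
  = (21|47)    [47 ≡ 7 mod 8 ⇒ (2|47) = +1]
  = (47|21)    [QR: 21 ≡ 1 mod 4, sign kept]
  = (5|21)    [47 ≡ 5 mod 21]
  = (21|5)    [QR: 5 ≡ 1 mod 4, sign kept]
  = (1|5)    [21 ≡ 1 mod 5]
  = 1    [(1|5) = 1]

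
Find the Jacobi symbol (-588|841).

(-588|841)
  = (588|841)    [841 ≡ 1 mod 4 ⇒ (-1|841) = +1]
  = (147|841)    [841 ≡ 1 mod 8 ⇒ (2|841)^2 = +1]
  = (841|147)    [QR: 841 ≡ 1 mod 4, sign kept]
  = (106|147)    [841 ≡ 106 mod 147]
  = -(53|147)    [147 ≡ 3 mod 8 ⇒ (2|147) = -1]
  = -(147|53)    [QR: 53 ≡ 1 mod 4, sign kept]
  = -(41|53)    [147 ≡ 41 mod 53]
  = -(53|41)    [QR: 41 ≡ 1 mod 4, sign kept]
  = -(12|41)    [53 ≡ 12 mod 41]
  = -(3|41)    [41 ≡ 1 mod 8 ⇒ (2|41)^2 = +1]
  = -(41|3)    [QR: 41 ≡ 1 mod 4, sign kept]
  = -(2|3)    [41 ≡ 2 mod 3]
  = (1|3)    [3 ≡ 3 mod 8 ⇒ (2|3) = -1]
  = 1    [(1|3) = 1]

1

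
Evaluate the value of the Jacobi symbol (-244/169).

1

Reduce the numerator: -244 ≡ 94 (mod 169), so (-244/169) = (94/169).
Factor out 2: 94 = 2·47. Since 169 ≡ 1 (mod 8), (2/169) = +1. Now have (47/169).
169 ≡ 1 (mod 4), so quadratic reciprocity gives (47/169) = (169/47). Reduce: 169 ≡ 28 (mod 47). Now have (28/47).
Factor out 2: 28 = 2^2·7. Since 47 ≡ 7 (mod 8), (2/47) = +1, and (2/47)^2 = +1. Now have (7/47).
Both 7 ≡ 3 and 47 ≡ 3 (mod 4), so reciprocity gives (7/47) = -(47/7). Reduce: 47 ≡ 5 (mod 7). Now have -(5/7).
5 ≡ 1 (mod 4), so quadratic reciprocity gives (5/7) = (7/5). Reduce: 7 ≡ 2 (mod 5). Now have -(2/5).
Factor out 2: 2 = 2. Since 5 ≡ 5 (mod 8), (2/5) = -1. Now have (1/5).
(1/5) = 1. Collecting the sign factors: 1.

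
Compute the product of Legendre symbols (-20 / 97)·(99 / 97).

-1

By multiplicativity, (-20·99 / 97) = (-20 / 97)·(99 / 97).
First factor (-20 / 97):
Reduce the numerator: -20 ≡ 77 (mod 97), so (-20 / 97) = (77 / 97).
77 ≡ 1 (mod 4), so quadratic reciprocity gives (77 / 97) = (97 / 77). Reduce: 97 ≡ 20 (mod 77). Now have (20 / 77).
Factor out 2: 20 = 2^2·5. Since 77 ≡ 5 (mod 8), (2 / 77) = -1, and (2 / 77)^2 = +1. Now have (5 / 77).
5 ≡ 1 (mod 4), so quadratic reciprocity gives (5 / 77) = (77 / 5). Reduce: 77 ≡ 2 (mod 5). Now have (2 / 5).
Factor out 2: 2 = 2. Since 5 ≡ 5 (mod 8), (2 / 5) = -1. Now have -(1 / 5).
(1 / 5) = 1. Collecting the sign factors: -1.
Second factor (99 / 97):
Reduce the numerator: 99 ≡ 2 (mod 97), so (99 / 97) = (2 / 97).
Factor out 2: 2 = 2. Since 97 ≡ 1 (mod 8), (2 / 97) = +1. Now have (1 / 97).
(1 / 97) = 1. Collecting the sign factors: 1.
Product: (-1)·(1) = -1.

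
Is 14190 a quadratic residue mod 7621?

(14190/7621)
  = (6569/7621)    [14190 ≡ 6569 mod 7621]
  = (7621/6569)    [QR: 6569 ≡ 1 mod 4, sign kept]
  = (1052/6569)    [7621 ≡ 1052 mod 6569]
  = (263/6569)    [6569 ≡ 1 mod 8 ⇒ (2/6569)^2 = +1]
  = (6569/263)    [QR: 6569 ≡ 1 mod 4, sign kept]
  = (257/263)    [6569 ≡ 257 mod 263]
  = (263/257)    [QR: 257 ≡ 1 mod 4, sign kept]
  = (6/257)    [263 ≡ 6 mod 257]
  = (3/257)    [257 ≡ 1 mod 8 ⇒ (2/257) = +1]
  = (257/3)    [QR: 257 ≡ 1 mod 4, sign kept]
  = (2/3)    [257 ≡ 2 mod 3]
  = -(1/3)    [3 ≡ 3 mod 8 ⇒ (2/3) = -1]
  = -1    [(1/3) = 1]
The Legendre symbol is -1, so x^2 ≡ 14190 (mod 7621) has no solution.

no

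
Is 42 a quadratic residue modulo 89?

yes

(42|89)
  = (21|89)    [89 ≡ 1 mod 8 ⇒ (2|89) = +1]
  = (89|21)    [QR: 21 ≡ 1 mod 4, sign kept]
  = (5|21)    [89 ≡ 5 mod 21]
  = (21|5)    [QR: 5 ≡ 1 mod 4, sign kept]
  = (1|5)    [21 ≡ 1 mod 5]
  = 1    [(1|5) = 1]
The Legendre symbol is 1, so x^2 ≡ 42 (mod 89) has solution.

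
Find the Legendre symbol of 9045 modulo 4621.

Reduce the numerator: 9045 ≡ 4424 (mod 4621), so (9045|4621) = (4424|4621).
Factor out 2: 4424 = 2^3·553. Since 4621 ≡ 5 (mod 8), (2|4621) = -1, and (2|4621)^3 = -1. Now have -(553|4621).
553 ≡ 1 (mod 4), so quadratic reciprocity gives (553|4621) = (4621|553). Reduce: 4621 ≡ 197 (mod 553). Now have -(197|553).
197 ≡ 1 (mod 4), so quadratic reciprocity gives (197|553) = (553|197). Reduce: 553 ≡ 159 (mod 197). Now have -(159|197).
197 ≡ 1 (mod 4), so quadratic reciprocity gives (159|197) = (197|159). Reduce: 197 ≡ 38 (mod 159). Now have -(38|159).
Factor out 2: 38 = 2·19. Since 159 ≡ 7 (mod 8), (2|159) = +1. Now have -(19|159).
Both 19 ≡ 3 and 159 ≡ 3 (mod 4), so reciprocity gives (19|159) = -(159|19). Reduce: 159 ≡ 7 (mod 19). Now have (7|19).
Both 7 ≡ 3 and 19 ≡ 3 (mod 4), so reciprocity gives (7|19) = -(19|7). Reduce: 19 ≡ 5 (mod 7). Now have -(5|7).
5 ≡ 1 (mod 4), so quadratic reciprocity gives (5|7) = (7|5). Reduce: 7 ≡ 2 (mod 5). Now have -(2|5).
Factor out 2: 2 = 2. Since 5 ≡ 5 (mod 8), (2|5) = -1. Now have (1|5).
(1|5) = 1. Collecting the sign factors: 1.

1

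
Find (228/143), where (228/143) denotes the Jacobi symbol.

1

(228/143)
  = (85/143)    [228 ≡ 85 mod 143]
  = (143/85)    [QR: 85 ≡ 1 mod 4, sign kept]
  = (58/85)    [143 ≡ 58 mod 85]
  = -(29/85)    [85 ≡ 5 mod 8 ⇒ (2/85) = -1]
  = -(85/29)    [QR: 29 ≡ 1 mod 4, sign kept]
  = -(27/29)    [85 ≡ 27 mod 29]
  = -(29/27)    [QR: 29 ≡ 1 mod 4, sign kept]
  = -(2/27)    [29 ≡ 2 mod 27]
  = (1/27)    [27 ≡ 3 mod 8 ⇒ (2/27) = -1]
  = 1    [(1/27) = 1]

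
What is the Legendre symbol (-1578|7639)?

-1

(-1578|7639)
  = -(1578|7639)    [7639 ≡ 3 mod 4 ⇒ (-1|7639) = -1]
  = -(789|7639)    [7639 ≡ 7 mod 8 ⇒ (2|7639) = +1]
  = -(7639|789)    [QR: 789 ≡ 1 mod 4, sign kept]
  = -(538|789)    [7639 ≡ 538 mod 789]
  = (269|789)    [789 ≡ 5 mod 8 ⇒ (2|789) = -1]
  = (789|269)    [QR: 269 ≡ 1 mod 4, sign kept]
  = (251|269)    [789 ≡ 251 mod 269]
  = (269|251)    [QR: 269 ≡ 1 mod 4, sign kept]
  = (18|251)    [269 ≡ 18 mod 251]
  = -(9|251)    [251 ≡ 3 mod 8 ⇒ (2|251) = -1]
  = -(251|9)    [QR: 9 ≡ 1 mod 4, sign kept]
  = -(8|9)    [251 ≡ 8 mod 9]
  = -(1|9)    [9 ≡ 1 mod 8 ⇒ (2|9)^3 = +1]
  = -1    [(1|9) = 1]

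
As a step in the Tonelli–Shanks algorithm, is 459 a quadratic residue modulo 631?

no

(459/631)
  = -(631/459)    [QR: both ≡ 3 mod 4, sign flips]
  = -(172/459)    [631 ≡ 172 mod 459]
  = -(43/459)    [459 ≡ 3 mod 8 ⇒ (2/459)^2 = +1]
  = (459/43)    [QR: both ≡ 3 mod 4, sign flips]
  = (29/43)    [459 ≡ 29 mod 43]
  = (43/29)    [QR: 29 ≡ 1 mod 4, sign kept]
  = (14/29)    [43 ≡ 14 mod 29]
  = -(7/29)    [29 ≡ 5 mod 8 ⇒ (2/29) = -1]
  = -(29/7)    [QR: 29 ≡ 1 mod 4, sign kept]
  = -(1/7)    [29 ≡ 1 mod 7]
  = -1    [(1/7) = 1]
(459/631) = -1, and 631 is prime, so 459 is not a quadratic residue mod 631.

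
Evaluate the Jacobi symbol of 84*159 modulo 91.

0

By multiplicativity, (84·159 / 91) = (84 / 91)·(159 / 91).
First factor (84 / 91):
(84 / 91)
  = (21 / 91)    [91 ≡ 3 mod 8 ⇒ (2 / 91)^2 = +1]
  = (91 / 21)    [QR: 21 ≡ 1 mod 4, sign kept]
  = (7 / 21)    [91 ≡ 7 mod 21]
  = (21 / 7)    [QR: 21 ≡ 1 mod 4, sign kept]
  = (0 / 7)    [21 ≡ 0 mod 7]
  = 0    [numerator 0, gcd > 1]
Second factor (159 / 91):
(159 / 91)
  = (68 / 91)    [159 ≡ 68 mod 91]
  = (17 / 91)    [91 ≡ 3 mod 8 ⇒ (2 / 91)^2 = +1]
  = (91 / 17)    [QR: 17 ≡ 1 mod 4, sign kept]
  = (6 / 17)    [91 ≡ 6 mod 17]
  = (3 / 17)    [17 ≡ 1 mod 8 ⇒ (2 / 17) = +1]
  = (17 / 3)    [QR: 17 ≡ 1 mod 4, sign kept]
  = (2 / 3)    [17 ≡ 2 mod 3]
  = -(1 / 3)    [3 ≡ 3 mod 8 ⇒ (2 / 3) = -1]
  = -1    [(1 / 3) = 1]
Product: (0)·(-1) = 0.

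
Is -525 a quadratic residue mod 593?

yes

(-525/593)
  = (525/593)    [593 ≡ 1 mod 4 ⇒ (-1/593) = +1]
  = (593/525)    [QR: 525 ≡ 1 mod 4, sign kept]
  = (68/525)    [593 ≡ 68 mod 525]
  = (17/525)    [525 ≡ 5 mod 8 ⇒ (2/525)^2 = +1]
  = (525/17)    [QR: 17 ≡ 1 mod 4, sign kept]
  = (15/17)    [525 ≡ 15 mod 17]
  = (17/15)    [QR: 17 ≡ 1 mod 4, sign kept]
  = (2/15)    [17 ≡ 2 mod 15]
  = (1/15)    [15 ≡ 7 mod 8 ⇒ (2/15) = +1]
  = 1    [(1/15) = 1]
(-525/593) = 1, and 593 is prime, so -525 is a quadratic residue mod 593.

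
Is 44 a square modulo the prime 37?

yes

(44/37)
  = (7/37)    [44 ≡ 7 mod 37]
  = (37/7)    [QR: 37 ≡ 1 mod 4, sign kept]
  = (2/7)    [37 ≡ 2 mod 7]
  = (1/7)    [7 ≡ 7 mod 8 ⇒ (2/7) = +1]
  = 1    [(1/7) = 1]
(44/37) = 1, and 37 is prime, so 44 is a quadratic residue mod 37.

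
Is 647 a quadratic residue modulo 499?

Reduce the numerator: 647 ≡ 148 (mod 499), so (647/499) = (148/499).
Factor out 2: 148 = 2^2·37. Since 499 ≡ 3 (mod 8), (2/499) = -1, and (2/499)^2 = +1. Now have (37/499).
37 ≡ 1 (mod 4), so quadratic reciprocity gives (37/499) = (499/37). Reduce: 499 ≡ 18 (mod 37). Now have (18/37).
Factor out 2: 18 = 2·9. Since 37 ≡ 5 (mod 8), (2/37) = -1. Now have -(9/37).
9 ≡ 1 (mod 4), so quadratic reciprocity gives (9/37) = (37/9). Reduce: 37 ≡ 1 (mod 9). Now have -(1/9).
(1/9) = 1. Collecting the sign factors: -1.
(647/499) = -1, and 499 is prime, so 647 is not a quadratic residue mod 499.

no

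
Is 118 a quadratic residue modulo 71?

no

(118|71)
  = (47|71)    [118 ≡ 47 mod 71]
  = -(71|47)    [QR: both ≡ 3 mod 4, sign flips]
  = -(24|47)    [71 ≡ 24 mod 47]
  = -(3|47)    [47 ≡ 7 mod 8 ⇒ (2|47)^3 = +1]
  = (47|3)    [QR: both ≡ 3 mod 4, sign flips]
  = (2|3)    [47 ≡ 2 mod 3]
  = -(1|3)    [3 ≡ 3 mod 8 ⇒ (2|3) = -1]
  = -1    [(1|3) = 1]
(118|71) = -1, and 71 is prime, so 118 is not a quadratic residue mod 71.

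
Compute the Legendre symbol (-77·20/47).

By multiplicativity, (-77·20/47) = (-77/47)·(20/47).
First factor (-77/47):
(-77/47)
  = -(77/47)    [47 ≡ 3 mod 4 ⇒ (-1/47) = -1]
  = -(30/47)    [77 ≡ 30 mod 47]
  = -(15/47)    [47 ≡ 7 mod 8 ⇒ (2/47) = +1]
  = (47/15)    [QR: both ≡ 3 mod 4, sign flips]
  = (2/15)    [47 ≡ 2 mod 15]
  = (1/15)    [15 ≡ 7 mod 8 ⇒ (2/15) = +1]
  = 1    [(1/15) = 1]
Second factor (20/47):
(20/47)
  = (5/47)    [47 ≡ 7 mod 8 ⇒ (2/47)^2 = +1]
  = (47/5)    [QR: 5 ≡ 1 mod 4, sign kept]
  = (2/5)    [47 ≡ 2 mod 5]
  = -(1/5)    [5 ≡ 5 mod 8 ⇒ (2/5) = -1]
  = -1    [(1/5) = 1]
Product: (1)·(-1) = -1.

-1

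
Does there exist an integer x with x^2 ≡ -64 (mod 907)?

(-64/907)
  = -(64/907)    [907 ≡ 3 mod 4 ⇒ (-1/907) = -1]
  = -(1/907)    [907 ≡ 3 mod 8 ⇒ (2/907)^6 = +1]
  = -1    [(1/907) = 1]
The Legendre symbol is -1, so x^2 ≡ -64 (mod 907) has no solution.

no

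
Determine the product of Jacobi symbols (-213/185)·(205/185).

By multiplicativity, (-213·205/185) = (-213/185)·(205/185).
First factor (-213/185):
Pull out -1: (-213/185) = (-1/185)·(213/185). Since 185 ≡ 1 (mod 4), (-1/185) = +1. Now have (213/185).
Reduce the numerator: 213 ≡ 28 (mod 185), so (213/185) = (28/185).
Factor out 2: 28 = 2^2·7. Since 185 ≡ 1 (mod 8), (2/185) = +1, and (2/185)^2 = +1. Now have (7/185).
185 ≡ 1 (mod 4), so quadratic reciprocity gives (7/185) = (185/7). Reduce: 185 ≡ 3 (mod 7). Now have (3/7).
Both 3 ≡ 3 and 7 ≡ 3 (mod 4), so reciprocity gives (3/7) = -(7/3). Reduce: 7 ≡ 1 (mod 3). Now have -(1/3).
(1/3) = 1. Collecting the sign factors: -1.
Second factor (205/185):
Reduce the numerator: 205 ≡ 20 (mod 185), so (205/185) = (20/185).
Factor out 2: 20 = 2^2·5. Since 185 ≡ 1 (mod 8), (2/185) = +1, and (2/185)^2 = +1. Now have (5/185).
5 ≡ 1 (mod 4), so quadratic reciprocity gives (5/185) = (185/5). Reduce: 185 ≡ 0 (mod 5). Now have (0/5).
The numerator is now 0 with denominator 5 > 1: the symbol is 0.
Product: (-1)·(0) = 0.

0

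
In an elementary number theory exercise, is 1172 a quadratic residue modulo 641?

yes

(1172|641)
  = (531|641)    [1172 ≡ 531 mod 641]
  = (641|531)    [QR: 641 ≡ 1 mod 4, sign kept]
  = (110|531)    [641 ≡ 110 mod 531]
  = -(55|531)    [531 ≡ 3 mod 8 ⇒ (2|531) = -1]
  = (531|55)    [QR: both ≡ 3 mod 4, sign flips]
  = (36|55)    [531 ≡ 36 mod 55]
  = (9|55)    [55 ≡ 7 mod 8 ⇒ (2|55)^2 = +1]
  = (55|9)    [QR: 9 ≡ 1 mod 4, sign kept]
  = (1|9)    [55 ≡ 1 mod 9]
  = 1    [(1|9) = 1]
The Legendre symbol is 1, so x^2 ≡ 1172 (mod 641) has solution.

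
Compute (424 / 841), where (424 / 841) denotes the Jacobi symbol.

(424 / 841)
  = (53 / 841)    [841 ≡ 1 mod 8 ⇒ (2 / 841)^3 = +1]
  = (841 / 53)    [QR: 53 ≡ 1 mod 4, sign kept]
  = (46 / 53)    [841 ≡ 46 mod 53]
  = -(23 / 53)    [53 ≡ 5 mod 8 ⇒ (2 / 53) = -1]
  = -(53 / 23)    [QR: 53 ≡ 1 mod 4, sign kept]
  = -(7 / 23)    [53 ≡ 7 mod 23]
  = (23 / 7)    [QR: both ≡ 3 mod 4, sign flips]
  = (2 / 7)    [23 ≡ 2 mod 7]
  = (1 / 7)    [7 ≡ 7 mod 8 ⇒ (2 / 7) = +1]
  = 1    [(1 / 7) = 1]

1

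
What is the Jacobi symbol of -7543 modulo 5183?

1

(-7543/5183)
  = (2823/5183)    [-7543 ≡ 2823 mod 5183]
  = -(5183/2823)    [QR: both ≡ 3 mod 4, sign flips]
  = -(2360/2823)    [5183 ≡ 2360 mod 2823]
  = -(295/2823)    [2823 ≡ 7 mod 8 ⇒ (2/2823)^3 = +1]
  = (2823/295)    [QR: both ≡ 3 mod 4, sign flips]
  = (168/295)    [2823 ≡ 168 mod 295]
  = (21/295)    [295 ≡ 7 mod 8 ⇒ (2/295)^3 = +1]
  = (295/21)    [QR: 21 ≡ 1 mod 4, sign kept]
  = (1/21)    [295 ≡ 1 mod 21]
  = 1    [(1/21) = 1]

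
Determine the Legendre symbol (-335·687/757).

By multiplicativity, (-335·687/757) = (-335/757)·(687/757).
First factor (-335/757):
(-335/757)
  = (422/757)    [-335 ≡ 422 mod 757]
  = -(211/757)    [757 ≡ 5 mod 8 ⇒ (2/757) = -1]
  = -(757/211)    [QR: 757 ≡ 1 mod 4, sign kept]
  = -(124/211)    [757 ≡ 124 mod 211]
  = -(31/211)    [211 ≡ 3 mod 8 ⇒ (2/211)^2 = +1]
  = (211/31)    [QR: both ≡ 3 mod 4, sign flips]
  = (25/31)    [211 ≡ 25 mod 31]
  = (31/25)    [QR: 25 ≡ 1 mod 4, sign kept]
  = (6/25)    [31 ≡ 6 mod 25]
  = (3/25)    [25 ≡ 1 mod 8 ⇒ (2/25) = +1]
  = (25/3)    [QR: 25 ≡ 1 mod 4, sign kept]
  = (1/3)    [25 ≡ 1 mod 3]
  = 1    [(1/3) = 1]
Second factor (687/757):
(687/757)
  = (757/687)    [QR: 757 ≡ 1 mod 4, sign kept]
  = (70/687)    [757 ≡ 70 mod 687]
  = (35/687)    [687 ≡ 7 mod 8 ⇒ (2/687) = +1]
  = -(687/35)    [QR: both ≡ 3 mod 4, sign flips]
  = -(22/35)    [687 ≡ 22 mod 35]
  = (11/35)    [35 ≡ 3 mod 8 ⇒ (2/35) = -1]
  = -(35/11)    [QR: both ≡ 3 mod 4, sign flips]
  = -(2/11)    [35 ≡ 2 mod 11]
  = (1/11)    [11 ≡ 3 mod 8 ⇒ (2/11) = -1]
  = 1    [(1/11) = 1]
Product: (1)·(1) = 1.

1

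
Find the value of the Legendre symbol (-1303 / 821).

(-1303 / 821)
  = (1303 / 821)    [821 ≡ 1 mod 4 ⇒ (-1 / 821) = +1]
  = (482 / 821)    [1303 ≡ 482 mod 821]
  = -(241 / 821)    [821 ≡ 5 mod 8 ⇒ (2 / 821) = -1]
  = -(821 / 241)    [QR: 241 ≡ 1 mod 4, sign kept]
  = -(98 / 241)    [821 ≡ 98 mod 241]
  = -(49 / 241)    [241 ≡ 1 mod 8 ⇒ (2 / 241) = +1]
  = -(241 / 49)    [QR: 49 ≡ 1 mod 4, sign kept]
  = -(45 / 49)    [241 ≡ 45 mod 49]
  = -(49 / 45)    [QR: 45 ≡ 1 mod 4, sign kept]
  = -(4 / 45)    [49 ≡ 4 mod 45]
  = -(1 / 45)    [45 ≡ 5 mod 8 ⇒ (2 / 45)^2 = +1]
  = -1    [(1 / 45) = 1]

-1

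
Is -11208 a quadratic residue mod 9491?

(-11208/9491)
  = (7774/9491)    [-11208 ≡ 7774 mod 9491]
  = -(3887/9491)    [9491 ≡ 3 mod 8 ⇒ (2/9491) = -1]
  = (9491/3887)    [QR: both ≡ 3 mod 4, sign flips]
  = (1717/3887)    [9491 ≡ 1717 mod 3887]
  = (3887/1717)    [QR: 1717 ≡ 1 mod 4, sign kept]
  = (453/1717)    [3887 ≡ 453 mod 1717]
  = (1717/453)    [QR: 453 ≡ 1 mod 4, sign kept]
  = (358/453)    [1717 ≡ 358 mod 453]
  = -(179/453)    [453 ≡ 5 mod 8 ⇒ (2/453) = -1]
  = -(453/179)    [QR: 453 ≡ 1 mod 4, sign kept]
  = -(95/179)    [453 ≡ 95 mod 179]
  = (179/95)    [QR: both ≡ 3 mod 4, sign flips]
  = (84/95)    [179 ≡ 84 mod 95]
  = (21/95)    [95 ≡ 7 mod 8 ⇒ (2/95)^2 = +1]
  = (95/21)    [QR: 21 ≡ 1 mod 4, sign kept]
  = (11/21)    [95 ≡ 11 mod 21]
  = (21/11)    [QR: 21 ≡ 1 mod 4, sign kept]
  = (10/11)    [21 ≡ 10 mod 11]
  = -(5/11)    [11 ≡ 3 mod 8 ⇒ (2/11) = -1]
  = -(11/5)    [QR: 5 ≡ 1 mod 4, sign kept]
  = -(1/5)    [11 ≡ 1 mod 5]
  = -1    [(1/5) = 1]
The Legendre symbol is -1, so x^2 ≡ -11208 (mod 9491) has no solution.

no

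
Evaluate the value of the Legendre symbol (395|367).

Reduce the numerator: 395 ≡ 28 (mod 367), so (395|367) = (28|367).
Factor out 2: 28 = 2^2·7. Since 367 ≡ 7 (mod 8), (2|367) = +1, and (2|367)^2 = +1. Now have (7|367).
Both 7 ≡ 3 and 367 ≡ 3 (mod 4), so reciprocity gives (7|367) = -(367|7). Reduce: 367 ≡ 3 (mod 7). Now have -(3|7).
Both 3 ≡ 3 and 7 ≡ 3 (mod 4), so reciprocity gives (3|7) = -(7|3). Reduce: 7 ≡ 1 (mod 3). Now have (1|3).
(1|3) = 1. Collecting the sign factors: 1.

1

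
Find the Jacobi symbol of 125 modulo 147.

(125 / 147)
  = (147 / 125)    [QR: 125 ≡ 1 mod 4, sign kept]
  = (22 / 125)    [147 ≡ 22 mod 125]
  = -(11 / 125)    [125 ≡ 5 mod 8 ⇒ (2 / 125) = -1]
  = -(125 / 11)    [QR: 125 ≡ 1 mod 4, sign kept]
  = -(4 / 11)    [125 ≡ 4 mod 11]
  = -(1 / 11)    [11 ≡ 3 mod 8 ⇒ (2 / 11)^2 = +1]
  = -1    [(1 / 11) = 1]

-1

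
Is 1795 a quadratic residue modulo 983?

no

(1795/983)
  = (812/983)    [1795 ≡ 812 mod 983]
  = (203/983)    [983 ≡ 7 mod 8 ⇒ (2/983)^2 = +1]
  = -(983/203)    [QR: both ≡ 3 mod 4, sign flips]
  = -(171/203)    [983 ≡ 171 mod 203]
  = (203/171)    [QR: both ≡ 3 mod 4, sign flips]
  = (32/171)    [203 ≡ 32 mod 171]
  = -(1/171)    [171 ≡ 3 mod 8 ⇒ (2/171)^5 = -1]
  = -1    [(1/171) = 1]
(1795/983) = -1, and 983 is prime, so 1795 is not a quadratic residue mod 983.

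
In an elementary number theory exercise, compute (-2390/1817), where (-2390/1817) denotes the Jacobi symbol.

-1

Reduce the numerator: -2390 ≡ 1244 (mod 1817), so (-2390/1817) = (1244/1817).
Factor out 2: 1244 = 2^2·311. Since 1817 ≡ 1 (mod 8), (2/1817) = +1, and (2/1817)^2 = +1. Now have (311/1817).
1817 ≡ 1 (mod 4), so quadratic reciprocity gives (311/1817) = (1817/311). Reduce: 1817 ≡ 262 (mod 311). Now have (262/311).
Factor out 2: 262 = 2·131. Since 311 ≡ 7 (mod 8), (2/311) = +1. Now have (131/311).
Both 131 ≡ 3 and 311 ≡ 3 (mod 4), so reciprocity gives (131/311) = -(311/131). Reduce: 311 ≡ 49 (mod 131). Now have -(49/131).
49 ≡ 1 (mod 4), so quadratic reciprocity gives (49/131) = (131/49). Reduce: 131 ≡ 33 (mod 49). Now have -(33/49).
33 ≡ 1 (mod 4), so quadratic reciprocity gives (33/49) = (49/33). Reduce: 49 ≡ 16 (mod 33). Now have -(16/33).
Factor out 2: 16 = 2^4. Since 33 ≡ 1 (mod 8), (2/33) = +1, and (2/33)^4 = +1. Now have -(1/33).
(1/33) = 1. Collecting the sign factors: -1.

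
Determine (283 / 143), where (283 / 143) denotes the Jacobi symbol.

Reduce the numerator: 283 ≡ 140 (mod 143), so (283 / 143) = (140 / 143).
Factor out 2: 140 = 2^2·35. Since 143 ≡ 7 (mod 8), (2 / 143) = +1, and (2 / 143)^2 = +1. Now have (35 / 143).
Both 35 ≡ 3 and 143 ≡ 3 (mod 4), so reciprocity gives (35 / 143) = -(143 / 35). Reduce: 143 ≡ 3 (mod 35). Now have -(3 / 35).
Both 3 ≡ 3 and 35 ≡ 3 (mod 4), so reciprocity gives (3 / 35) = -(35 / 3). Reduce: 35 ≡ 2 (mod 3). Now have (2 / 3).
Factor out 2: 2 = 2. Since 3 ≡ 3 (mod 8), (2 / 3) = -1. Now have -(1 / 3).
(1 / 3) = 1. Collecting the sign factors: -1.

-1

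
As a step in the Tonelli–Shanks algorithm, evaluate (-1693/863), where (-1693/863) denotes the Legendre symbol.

-1

Pull out -1: (-1693/863) = (-1/863)·(1693/863). Since 863 ≡ 3 (mod 4), (-1/863) = -1. Now have -(1693/863).
Reduce the numerator: 1693 ≡ 830 (mod 863), so (1693/863) = (830/863).
Factor out 2: 830 = 2·415. Since 863 ≡ 7 (mod 8), (2/863) = +1. Now have -(415/863).
Both 415 ≡ 3 and 863 ≡ 3 (mod 4), so reciprocity gives (415/863) = -(863/415). Reduce: 863 ≡ 33 (mod 415). Now have (33/415).
33 ≡ 1 (mod 4), so quadratic reciprocity gives (33/415) = (415/33). Reduce: 415 ≡ 19 (mod 33). Now have (19/33).
33 ≡ 1 (mod 4), so quadratic reciprocity gives (19/33) = (33/19). Reduce: 33 ≡ 14 (mod 19). Now have (14/19).
Factor out 2: 14 = 2·7. Since 19 ≡ 3 (mod 8), (2/19) = -1. Now have -(7/19).
Both 7 ≡ 3 and 19 ≡ 3 (mod 4), so reciprocity gives (7/19) = -(19/7). Reduce: 19 ≡ 5 (mod 7). Now have (5/7).
5 ≡ 1 (mod 4), so quadratic reciprocity gives (5/7) = (7/5). Reduce: 7 ≡ 2 (mod 5). Now have (2/5).
Factor out 2: 2 = 2. Since 5 ≡ 5 (mod 8), (2/5) = -1. Now have -(1/5).
(1/5) = 1. Collecting the sign factors: -1.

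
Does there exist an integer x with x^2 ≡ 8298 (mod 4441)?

Reduce the numerator: 8298 ≡ 3857 (mod 4441), so (8298/4441) = (3857/4441).
3857 ≡ 1 (mod 4), so quadratic reciprocity gives (3857/4441) = (4441/3857). Reduce: 4441 ≡ 584 (mod 3857). Now have (584/3857).
Factor out 2: 584 = 2^3·73. Since 3857 ≡ 1 (mod 8), (2/3857) = +1, and (2/3857)^3 = +1. Now have (73/3857).
73 ≡ 1 (mod 4), so quadratic reciprocity gives (73/3857) = (3857/73). Reduce: 3857 ≡ 61 (mod 73). Now have (61/73).
61 ≡ 1 (mod 4), so quadratic reciprocity gives (61/73) = (73/61). Reduce: 73 ≡ 12 (mod 61). Now have (12/61).
Factor out 2: 12 = 2^2·3. Since 61 ≡ 5 (mod 8), (2/61) = -1, and (2/61)^2 = +1. Now have (3/61).
61 ≡ 1 (mod 4), so quadratic reciprocity gives (3/61) = (61/3). Reduce: 61 ≡ 1 (mod 3). Now have (1/3).
(1/3) = 1. Collecting the sign factors: 1.
(8298/4441) = 1, and 4441 is prime, so 8298 is a quadratic residue mod 4441.

yes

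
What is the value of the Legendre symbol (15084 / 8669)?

Reduce the numerator: 15084 ≡ 6415 (mod 8669), so (15084 / 8669) = (6415 / 8669).
8669 ≡ 1 (mod 4), so quadratic reciprocity gives (6415 / 8669) = (8669 / 6415). Reduce: 8669 ≡ 2254 (mod 6415). Now have (2254 / 6415).
Factor out 2: 2254 = 2·1127. Since 6415 ≡ 7 (mod 8), (2 / 6415) = +1. Now have (1127 / 6415).
Both 1127 ≡ 3 and 6415 ≡ 3 (mod 4), so reciprocity gives (1127 / 6415) = -(6415 / 1127). Reduce: 6415 ≡ 780 (mod 1127). Now have -(780 / 1127).
Factor out 2: 780 = 2^2·195. Since 1127 ≡ 7 (mod 8), (2 / 1127) = +1, and (2 / 1127)^2 = +1. Now have -(195 / 1127).
Both 195 ≡ 3 and 1127 ≡ 3 (mod 4), so reciprocity gives (195 / 1127) = -(1127 / 195). Reduce: 1127 ≡ 152 (mod 195). Now have (152 / 195).
Factor out 2: 152 = 2^3·19. Since 195 ≡ 3 (mod 8), (2 / 195) = -1, and (2 / 195)^3 = -1. Now have -(19 / 195).
Both 19 ≡ 3 and 195 ≡ 3 (mod 4), so reciprocity gives (19 / 195) = -(195 / 19). Reduce: 195 ≡ 5 (mod 19). Now have (5 / 19).
5 ≡ 1 (mod 4), so quadratic reciprocity gives (5 / 19) = (19 / 5). Reduce: 19 ≡ 4 (mod 5). Now have (4 / 5).
Factor out 2: 4 = 2^2. Since 5 ≡ 5 (mod 8), (2 / 5) = -1, and (2 / 5)^2 = +1. Now have (1 / 5).
(1 / 5) = 1. Collecting the sign factors: 1.

1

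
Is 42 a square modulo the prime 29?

yes

Reduce the numerator: 42 ≡ 13 (mod 29), so (42|29) = (13|29).
13 ≡ 1 (mod 4), so quadratic reciprocity gives (13|29) = (29|13). Reduce: 29 ≡ 3 (mod 13). Now have (3|13).
13 ≡ 1 (mod 4), so quadratic reciprocity gives (3|13) = (13|3). Reduce: 13 ≡ 1 (mod 3). Now have (1|3).
(1|3) = 1. Collecting the sign factors: 1.
The Legendre symbol is 1, so x^2 ≡ 42 (mod 29) has solution.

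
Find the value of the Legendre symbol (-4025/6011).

Pull out -1: (-4025/6011) = (-1/6011)·(4025/6011). Since 6011 ≡ 3 (mod 4), (-1/6011) = -1. Now have -(4025/6011).
4025 ≡ 1 (mod 4), so quadratic reciprocity gives (4025/6011) = (6011/4025). Reduce: 6011 ≡ 1986 (mod 4025). Now have -(1986/4025).
Factor out 2: 1986 = 2·993. Since 4025 ≡ 1 (mod 8), (2/4025) = +1. Now have -(993/4025).
993 ≡ 1 (mod 4), so quadratic reciprocity gives (993/4025) = (4025/993). Reduce: 4025 ≡ 53 (mod 993). Now have -(53/993).
53 ≡ 1 (mod 4), so quadratic reciprocity gives (53/993) = (993/53). Reduce: 993 ≡ 39 (mod 53). Now have -(39/53).
53 ≡ 1 (mod 4), so quadratic reciprocity gives (39/53) = (53/39). Reduce: 53 ≡ 14 (mod 39). Now have -(14/39).
Factor out 2: 14 = 2·7. Since 39 ≡ 7 (mod 8), (2/39) = +1. Now have -(7/39).
Both 7 ≡ 3 and 39 ≡ 3 (mod 4), so reciprocity gives (7/39) = -(39/7). Reduce: 39 ≡ 4 (mod 7). Now have (4/7).
Factor out 2: 4 = 2^2. Since 7 ≡ 7 (mod 8), (2/7) = +1, and (2/7)^2 = +1. Now have (1/7).
(1/7) = 1. Collecting the sign factors: 1.

1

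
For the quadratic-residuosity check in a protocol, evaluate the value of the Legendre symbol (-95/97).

1

(-95/97)
  = (95/97)    [97 ≡ 1 mod 4 ⇒ (-1/97) = +1]
  = (97/95)    [QR: 97 ≡ 1 mod 4, sign kept]
  = (2/95)    [97 ≡ 2 mod 95]
  = (1/95)    [95 ≡ 7 mod 8 ⇒ (2/95) = +1]
  = 1    [(1/95) = 1]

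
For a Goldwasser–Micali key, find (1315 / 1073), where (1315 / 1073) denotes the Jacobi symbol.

Reduce the numerator: 1315 ≡ 242 (mod 1073), so (1315 / 1073) = (242 / 1073).
Factor out 2: 242 = 2·121. Since 1073 ≡ 1 (mod 8), (2 / 1073) = +1. Now have (121 / 1073).
121 ≡ 1 (mod 4), so quadratic reciprocity gives (121 / 1073) = (1073 / 121). Reduce: 1073 ≡ 105 (mod 121). Now have (105 / 121).
105 ≡ 1 (mod 4), so quadratic reciprocity gives (105 / 121) = (121 / 105). Reduce: 121 ≡ 16 (mod 105). Now have (16 / 105).
Factor out 2: 16 = 2^4. Since 105 ≡ 1 (mod 8), (2 / 105) = +1, and (2 / 105)^4 = +1. Now have (1 / 105).
(1 / 105) = 1. Collecting the sign factors: 1.

1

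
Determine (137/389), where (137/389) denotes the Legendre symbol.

1

(137/389)
  = (389/137)    [QR: 137 ≡ 1 mod 4, sign kept]
  = (115/137)    [389 ≡ 115 mod 137]
  = (137/115)    [QR: 137 ≡ 1 mod 4, sign kept]
  = (22/115)    [137 ≡ 22 mod 115]
  = -(11/115)    [115 ≡ 3 mod 8 ⇒ (2/115) = -1]
  = (115/11)    [QR: both ≡ 3 mod 4, sign flips]
  = (5/11)    [115 ≡ 5 mod 11]
  = (11/5)    [QR: 5 ≡ 1 mod 4, sign kept]
  = (1/5)    [11 ≡ 1 mod 5]
  = 1    [(1/5) = 1]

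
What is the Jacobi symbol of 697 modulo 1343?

0

(697/1343)
  = (1343/697)    [QR: 697 ≡ 1 mod 4, sign kept]
  = (646/697)    [1343 ≡ 646 mod 697]
  = (323/697)    [697 ≡ 1 mod 8 ⇒ (2/697) = +1]
  = (697/323)    [QR: 697 ≡ 1 mod 4, sign kept]
  = (51/323)    [697 ≡ 51 mod 323]
  = -(323/51)    [QR: both ≡ 3 mod 4, sign flips]
  = -(17/51)    [323 ≡ 17 mod 51]
  = -(51/17)    [QR: 17 ≡ 1 mod 4, sign kept]
  = -(0/17)    [51 ≡ 0 mod 17]
  = 0    [numerator 0, gcd > 1]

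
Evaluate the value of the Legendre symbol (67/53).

-1

Reduce the numerator: 67 ≡ 14 (mod 53), so (67/53) = (14/53).
Factor out 2: 14 = 2·7. Since 53 ≡ 5 (mod 8), (2/53) = -1. Now have -(7/53).
53 ≡ 1 (mod 4), so quadratic reciprocity gives (7/53) = (53/7). Reduce: 53 ≡ 4 (mod 7). Now have -(4/7).
Factor out 2: 4 = 2^2. Since 7 ≡ 7 (mod 8), (2/7) = +1, and (2/7)^2 = +1. Now have -(1/7).
(1/7) = 1. Collecting the sign factors: -1.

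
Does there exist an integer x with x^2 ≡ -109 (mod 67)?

(-109/67)
  = (25/67)    [-109 ≡ 25 mod 67]
  = (67/25)    [QR: 25 ≡ 1 mod 4, sign kept]
  = (17/25)    [67 ≡ 17 mod 25]
  = (25/17)    [QR: 17 ≡ 1 mod 4, sign kept]
  = (8/17)    [25 ≡ 8 mod 17]
  = (1/17)    [17 ≡ 1 mod 8 ⇒ (2/17)^3 = +1]
  = 1    [(1/17) = 1]
The Legendre symbol is 1, so x^2 ≡ -109 (mod 67) has solution.

yes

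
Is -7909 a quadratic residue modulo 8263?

(-7909|8263)
  = -(7909|8263)    [8263 ≡ 3 mod 4 ⇒ (-1|8263) = -1]
  = -(8263|7909)    [QR: 7909 ≡ 1 mod 4, sign kept]
  = -(354|7909)    [8263 ≡ 354 mod 7909]
  = (177|7909)    [7909 ≡ 5 mod 8 ⇒ (2|7909) = -1]
  = (7909|177)    [QR: 177 ≡ 1 mod 4, sign kept]
  = (121|177)    [7909 ≡ 121 mod 177]
  = (177|121)    [QR: 121 ≡ 1 mod 4, sign kept]
  = (56|121)    [177 ≡ 56 mod 121]
  = (7|121)    [121 ≡ 1 mod 8 ⇒ (2|121)^3 = +1]
  = (121|7)    [QR: 121 ≡ 1 mod 4, sign kept]
  = (2|7)    [121 ≡ 2 mod 7]
  = (1|7)    [7 ≡ 7 mod 8 ⇒ (2|7) = +1]
  = 1    [(1|7) = 1]
(-7909|8263) = 1, and 8263 is prime, so -7909 is a quadratic residue mod 8263.

yes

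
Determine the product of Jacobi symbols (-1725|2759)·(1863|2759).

By multiplicativity, (-1725·1863|2759) = (-1725|2759)·(1863|2759).
First factor (-1725|2759):
Reduce the numerator: -1725 ≡ 1034 (mod 2759), so (-1725|2759) = (1034|2759).
Factor out 2: 1034 = 2·517. Since 2759 ≡ 7 (mod 8), (2|2759) = +1. Now have (517|2759).
517 ≡ 1 (mod 4), so quadratic reciprocity gives (517|2759) = (2759|517). Reduce: 2759 ≡ 174 (mod 517). Now have (174|517).
Factor out 2: 174 = 2·87. Since 517 ≡ 5 (mod 8), (2|517) = -1. Now have -(87|517).
517 ≡ 1 (mod 4), so quadratic reciprocity gives (87|517) = (517|87). Reduce: 517 ≡ 82 (mod 87). Now have -(82|87).
Factor out 2: 82 = 2·41. Since 87 ≡ 7 (mod 8), (2|87) = +1. Now have -(41|87).
41 ≡ 1 (mod 4), so quadratic reciprocity gives (41|87) = (87|41). Reduce: 87 ≡ 5 (mod 41). Now have -(5|41).
5 ≡ 1 (mod 4), so quadratic reciprocity gives (5|41) = (41|5). Reduce: 41 ≡ 1 (mod 5). Now have -(1|5).
(1|5) = 1. Collecting the sign factors: -1.
Second factor (1863|2759):
Both 1863 ≡ 3 and 2759 ≡ 3 (mod 4), so reciprocity gives (1863|2759) = -(2759|1863). Reduce: 2759 ≡ 896 (mod 1863). Now have -(896|1863).
Factor out 2: 896 = 2^7·7. Since 1863 ≡ 7 (mod 8), (2|1863) = +1, and (2|1863)^7 = +1. Now have -(7|1863).
Both 7 ≡ 3 and 1863 ≡ 3 (mod 4), so reciprocity gives (7|1863) = -(1863|7). Reduce: 1863 ≡ 1 (mod 7). Now have (1|7).
(1|7) = 1. Collecting the sign factors: 1.
Product: (-1)·(1) = -1.

-1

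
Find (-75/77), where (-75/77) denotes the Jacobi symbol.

-1

(-75/77)
  = (2/77)    [-75 ≡ 2 mod 77]
  = -(1/77)    [77 ≡ 5 mod 8 ⇒ (2/77) = -1]
  = -1    [(1/77) = 1]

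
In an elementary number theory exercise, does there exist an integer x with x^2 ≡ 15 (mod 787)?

(15/787)
  = -(787/15)    [QR: both ≡ 3 mod 4, sign flips]
  = -(7/15)    [787 ≡ 7 mod 15]
  = (15/7)    [QR: both ≡ 3 mod 4, sign flips]
  = (1/7)    [15 ≡ 1 mod 7]
  = 1    [(1/7) = 1]
The Legendre symbol is 1, so x^2 ≡ 15 (mod 787) has solution.

yes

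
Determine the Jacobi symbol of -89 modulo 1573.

(-89|1573)
  = (1484|1573)    [-89 ≡ 1484 mod 1573]
  = (371|1573)    [1573 ≡ 5 mod 8 ⇒ (2|1573)^2 = +1]
  = (1573|371)    [QR: 1573 ≡ 1 mod 4, sign kept]
  = (89|371)    [1573 ≡ 89 mod 371]
  = (371|89)    [QR: 89 ≡ 1 mod 4, sign kept]
  = (15|89)    [371 ≡ 15 mod 89]
  = (89|15)    [QR: 89 ≡ 1 mod 4, sign kept]
  = (14|15)    [89 ≡ 14 mod 15]
  = (7|15)    [15 ≡ 7 mod 8 ⇒ (2|15) = +1]
  = -(15|7)    [QR: both ≡ 3 mod 4, sign flips]
  = -(1|7)    [15 ≡ 1 mod 7]
  = -1    [(1|7) = 1]

-1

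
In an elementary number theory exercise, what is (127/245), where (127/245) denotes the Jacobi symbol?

245 ≡ 1 (mod 4), so quadratic reciprocity gives (127/245) = (245/127). Reduce: 245 ≡ 118 (mod 127). Now have (118/127).
Factor out 2: 118 = 2·59. Since 127 ≡ 7 (mod 8), (2/127) = +1. Now have (59/127).
Both 59 ≡ 3 and 127 ≡ 3 (mod 4), so reciprocity gives (59/127) = -(127/59). Reduce: 127 ≡ 9 (mod 59). Now have -(9/59).
9 ≡ 1 (mod 4), so quadratic reciprocity gives (9/59) = (59/9). Reduce: 59 ≡ 5 (mod 9). Now have -(5/9).
5 ≡ 1 (mod 4), so quadratic reciprocity gives (5/9) = (9/5). Reduce: 9 ≡ 4 (mod 5). Now have -(4/5).
Factor out 2: 4 = 2^2. Since 5 ≡ 5 (mod 8), (2/5) = -1, and (2/5)^2 = +1. Now have -(1/5).
(1/5) = 1. Collecting the sign factors: -1.

-1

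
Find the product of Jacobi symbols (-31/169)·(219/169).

By multiplicativity, (-31·219/169) = (-31/169)·(219/169).
First factor (-31/169):
(-31/169)
  = (138/169)    [-31 ≡ 138 mod 169]
  = (69/169)    [169 ≡ 1 mod 8 ⇒ (2/169) = +1]
  = (169/69)    [QR: 69 ≡ 1 mod 4, sign kept]
  = (31/69)    [169 ≡ 31 mod 69]
  = (69/31)    [QR: 69 ≡ 1 mod 4, sign kept]
  = (7/31)    [69 ≡ 7 mod 31]
  = -(31/7)    [QR: both ≡ 3 mod 4, sign flips]
  = -(3/7)    [31 ≡ 3 mod 7]
  = (7/3)    [QR: both ≡ 3 mod 4, sign flips]
  = (1/3)    [7 ≡ 1 mod 3]
  = 1    [(1/3) = 1]
Second factor (219/169):
(219/169)
  = (50/169)    [219 ≡ 50 mod 169]
  = (25/169)    [169 ≡ 1 mod 8 ⇒ (2/169) = +1]
  = (169/25)    [QR: 25 ≡ 1 mod 4, sign kept]
  = (19/25)    [169 ≡ 19 mod 25]
  = (25/19)    [QR: 25 ≡ 1 mod 4, sign kept]
  = (6/19)    [25 ≡ 6 mod 19]
  = -(3/19)    [19 ≡ 3 mod 8 ⇒ (2/19) = -1]
  = (19/3)    [QR: both ≡ 3 mod 4, sign flips]
  = (1/3)    [19 ≡ 1 mod 3]
  = 1    [(1/3) = 1]
Product: (1)·(1) = 1.

1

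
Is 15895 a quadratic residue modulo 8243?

(15895/8243)
  = (7652/8243)    [15895 ≡ 7652 mod 8243]
  = (1913/8243)    [8243 ≡ 3 mod 8 ⇒ (2/8243)^2 = +1]
  = (8243/1913)    [QR: 1913 ≡ 1 mod 4, sign kept]
  = (591/1913)    [8243 ≡ 591 mod 1913]
  = (1913/591)    [QR: 1913 ≡ 1 mod 4, sign kept]
  = (140/591)    [1913 ≡ 140 mod 591]
  = (35/591)    [591 ≡ 7 mod 8 ⇒ (2/591)^2 = +1]
  = -(591/35)    [QR: both ≡ 3 mod 4, sign flips]
  = -(31/35)    [591 ≡ 31 mod 35]
  = (35/31)    [QR: both ≡ 3 mod 4, sign flips]
  = (4/31)    [35 ≡ 4 mod 31]
  = (1/31)    [31 ≡ 7 mod 8 ⇒ (2/31)^2 = +1]
  = 1    [(1/31) = 1]
(15895/8243) = 1, and 8243 is prime, so 15895 is a quadratic residue mod 8243.

yes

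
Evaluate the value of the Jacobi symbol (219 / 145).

(219 / 145)
  = (74 / 145)    [219 ≡ 74 mod 145]
  = (37 / 145)    [145 ≡ 1 mod 8 ⇒ (2 / 145) = +1]
  = (145 / 37)    [QR: 37 ≡ 1 mod 4, sign kept]
  = (34 / 37)    [145 ≡ 34 mod 37]
  = -(17 / 37)    [37 ≡ 5 mod 8 ⇒ (2 / 37) = -1]
  = -(37 / 17)    [QR: 17 ≡ 1 mod 4, sign kept]
  = -(3 / 17)    [37 ≡ 3 mod 17]
  = -(17 / 3)    [QR: 17 ≡ 1 mod 4, sign kept]
  = -(2 / 3)    [17 ≡ 2 mod 3]
  = (1 / 3)    [3 ≡ 3 mod 8 ⇒ (2 / 3) = -1]
  = 1    [(1 / 3) = 1]

1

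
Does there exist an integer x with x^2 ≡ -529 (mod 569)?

(-529/569)
  = (40/569)    [-529 ≡ 40 mod 569]
  = (5/569)    [569 ≡ 1 mod 8 ⇒ (2/569)^3 = +1]
  = (569/5)    [QR: 5 ≡ 1 mod 4, sign kept]
  = (4/5)    [569 ≡ 4 mod 5]
  = (1/5)    [5 ≡ 5 mod 8 ⇒ (2/5)^2 = +1]
  = 1    [(1/5) = 1]
The Legendre symbol is 1, so x^2 ≡ -529 (mod 569) has solution.

yes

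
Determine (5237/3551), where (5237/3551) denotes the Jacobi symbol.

-1

Reduce the numerator: 5237 ≡ 1686 (mod 3551), so (5237/3551) = (1686/3551).
Factor out 2: 1686 = 2·843. Since 3551 ≡ 7 (mod 8), (2/3551) = +1. Now have (843/3551).
Both 843 ≡ 3 and 3551 ≡ 3 (mod 4), so reciprocity gives (843/3551) = -(3551/843). Reduce: 3551 ≡ 179 (mod 843). Now have -(179/843).
Both 179 ≡ 3 and 843 ≡ 3 (mod 4), so reciprocity gives (179/843) = -(843/179). Reduce: 843 ≡ 127 (mod 179). Now have (127/179).
Both 127 ≡ 3 and 179 ≡ 3 (mod 4), so reciprocity gives (127/179) = -(179/127). Reduce: 179 ≡ 52 (mod 127). Now have -(52/127).
Factor out 2: 52 = 2^2·13. Since 127 ≡ 7 (mod 8), (2/127) = +1, and (2/127)^2 = +1. Now have -(13/127).
13 ≡ 1 (mod 4), so quadratic reciprocity gives (13/127) = (127/13). Reduce: 127 ≡ 10 (mod 13). Now have -(10/13).
Factor out 2: 10 = 2·5. Since 13 ≡ 5 (mod 8), (2/13) = -1. Now have (5/13).
5 ≡ 1 (mod 4), so quadratic reciprocity gives (5/13) = (13/5). Reduce: 13 ≡ 3 (mod 5). Now have (3/5).
5 ≡ 1 (mod 4), so quadratic reciprocity gives (3/5) = (5/3). Reduce: 5 ≡ 2 (mod 3). Now have (2/3).
Factor out 2: 2 = 2. Since 3 ≡ 3 (mod 8), (2/3) = -1. Now have -(1/3).
(1/3) = 1. Collecting the sign factors: -1.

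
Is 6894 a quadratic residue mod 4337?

yes

Reduce the numerator: 6894 ≡ 2557 (mod 4337), so (6894/4337) = (2557/4337).
2557 ≡ 1 (mod 4), so quadratic reciprocity gives (2557/4337) = (4337/2557). Reduce: 4337 ≡ 1780 (mod 2557). Now have (1780/2557).
Factor out 2: 1780 = 2^2·445. Since 2557 ≡ 5 (mod 8), (2/2557) = -1, and (2/2557)^2 = +1. Now have (445/2557).
445 ≡ 1 (mod 4), so quadratic reciprocity gives (445/2557) = (2557/445). Reduce: 2557 ≡ 332 (mod 445). Now have (332/445).
Factor out 2: 332 = 2^2·83. Since 445 ≡ 5 (mod 8), (2/445) = -1, and (2/445)^2 = +1. Now have (83/445).
445 ≡ 1 (mod 4), so quadratic reciprocity gives (83/445) = (445/83). Reduce: 445 ≡ 30 (mod 83). Now have (30/83).
Factor out 2: 30 = 2·15. Since 83 ≡ 3 (mod 8), (2/83) = -1. Now have -(15/83).
Both 15 ≡ 3 and 83 ≡ 3 (mod 4), so reciprocity gives (15/83) = -(83/15). Reduce: 83 ≡ 8 (mod 15). Now have (8/15).
Factor out 2: 8 = 2^3. Since 15 ≡ 7 (mod 8), (2/15) = +1, and (2/15)^3 = +1. Now have (1/15).
(1/15) = 1. Collecting the sign factors: 1.
(6894/4337) = 1, and 4337 is prime, so 6894 is a quadratic residue mod 4337.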